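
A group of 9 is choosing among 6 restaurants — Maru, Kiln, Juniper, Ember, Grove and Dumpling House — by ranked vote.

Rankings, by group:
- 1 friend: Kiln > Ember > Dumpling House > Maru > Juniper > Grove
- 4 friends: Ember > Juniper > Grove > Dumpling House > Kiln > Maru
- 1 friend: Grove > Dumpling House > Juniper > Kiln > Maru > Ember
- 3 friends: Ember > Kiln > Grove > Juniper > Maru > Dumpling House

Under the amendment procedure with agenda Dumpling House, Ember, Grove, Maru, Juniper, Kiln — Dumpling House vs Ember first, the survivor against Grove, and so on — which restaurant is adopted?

Ember

Round 1: Dumpling House vs Ember — 1–8, Ember advances.
Round 2: Ember vs Grove — 8–1, Ember advances.
Round 3: Ember vs Maru — 8–1, Ember advances.
Round 4: Ember vs Juniper — 8–1, Ember advances.
Round 5: Ember vs Kiln — 7–2, Ember advances.
The agenda winner is Ember.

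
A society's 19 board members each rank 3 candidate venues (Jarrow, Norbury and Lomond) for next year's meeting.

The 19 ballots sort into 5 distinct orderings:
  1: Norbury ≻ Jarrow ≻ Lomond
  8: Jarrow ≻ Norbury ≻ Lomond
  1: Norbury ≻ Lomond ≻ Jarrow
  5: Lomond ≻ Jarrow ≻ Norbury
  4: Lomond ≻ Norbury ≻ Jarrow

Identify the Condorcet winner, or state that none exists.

none

Check each pair by majority over 19 ballots:
Jarrow vs Norbury: Jarrow preferred on 8+5 = 13 ballots; Jarrow wins 13–6.
Jarrow vs Lomond: 9 to 10, Lomond.
Norbury vs Lomond: Norbury is ranked higher on 1+8+1 = 10 ballots, Lomond on 9. Norbury wins 10–9.
Each city drops at least one matchup (Jarrow loses to Lomond; Norbury loses to Jarrow; Lomond loses to Norbury); the cycle Jarrow > Norbury > Lomond > Jarrow rules out a Condorcet winner.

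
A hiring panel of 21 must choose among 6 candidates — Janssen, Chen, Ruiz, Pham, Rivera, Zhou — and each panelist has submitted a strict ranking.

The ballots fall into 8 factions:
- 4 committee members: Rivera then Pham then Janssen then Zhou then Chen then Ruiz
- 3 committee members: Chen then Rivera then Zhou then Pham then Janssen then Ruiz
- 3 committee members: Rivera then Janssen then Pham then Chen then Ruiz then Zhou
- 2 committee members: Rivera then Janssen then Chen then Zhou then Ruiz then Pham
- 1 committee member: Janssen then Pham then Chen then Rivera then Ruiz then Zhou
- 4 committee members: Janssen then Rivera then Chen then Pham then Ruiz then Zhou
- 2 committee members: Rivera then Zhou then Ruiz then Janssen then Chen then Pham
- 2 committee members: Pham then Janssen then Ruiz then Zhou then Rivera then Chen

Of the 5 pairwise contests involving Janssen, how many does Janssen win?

4

Janssen against each rival (21 committee members):
Janssen vs Chen: 18 to 3, Janssen.
Janssen vs Ruiz: 19 to 2, Janssen.
Janssen vs Pham: Janssen, 12–9.
Janssen vs Rivera: 1+4+2 = 7 for Janssen, 14 for Rivera — Rivera by 14–7.
Janssen vs Zhou: Janssen preferred on 4+3+2+1+4+2 = 16 ballots; Janssen wins 16–5.
Janssen beats Chen, Ruiz, Pham, Zhou; loses to Rivera — 4 pairwise wins.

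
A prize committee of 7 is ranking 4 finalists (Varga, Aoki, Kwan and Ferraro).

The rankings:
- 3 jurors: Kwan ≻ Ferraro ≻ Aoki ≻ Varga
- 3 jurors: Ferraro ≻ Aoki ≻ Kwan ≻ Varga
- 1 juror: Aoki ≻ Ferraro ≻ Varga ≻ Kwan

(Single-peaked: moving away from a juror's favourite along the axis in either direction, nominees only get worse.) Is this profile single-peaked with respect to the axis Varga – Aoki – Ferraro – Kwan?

yes

Axis positions: Varga=1, Aoki=2, Ferraro=3, Kwan=4.
Group 1 (peak Kwan at position 4): ranking walks positions 4-3-2-1, expanding outward from the peak — single-peaked.
Group 2 (peak Ferraro at position 3): ranking walks positions 3-2-4-1, expanding outward from the peak — single-peaked.
Group 3 (peak Aoki at position 2): ranking walks positions 2-3-1-4, expanding outward from the peak — single-peaked.
Every ranking is single-peaked on this axis.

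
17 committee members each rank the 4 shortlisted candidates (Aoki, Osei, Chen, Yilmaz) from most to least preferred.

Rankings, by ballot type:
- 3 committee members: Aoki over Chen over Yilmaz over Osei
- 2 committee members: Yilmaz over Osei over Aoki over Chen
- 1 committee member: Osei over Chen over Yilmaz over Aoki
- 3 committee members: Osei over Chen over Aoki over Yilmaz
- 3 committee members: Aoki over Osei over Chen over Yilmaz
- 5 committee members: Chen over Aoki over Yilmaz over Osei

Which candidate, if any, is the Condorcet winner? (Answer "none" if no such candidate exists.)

none

Pairwise majorities:
Aoki vs Osei: Aoki is ranked higher on 3+3+5 = 11 ballots, Osei on 6. Aoki wins 11–6.
Aoki vs Chen: Chen, 9–8.
Aoki vs Yilmaz: Aoki wins 14–3.
Osei vs Chen: Osei, 9–8.
Osei vs Yilmaz: Osei preferred on 1+3+3 = 7 ballots; Yilmaz wins 10–7.
Chen vs Yilmaz: Chen, 15–2.
Each candidate drops at least one matchup (Aoki loses to Chen; Osei loses to Aoki; Chen loses to Osei; Yilmaz loses to Aoki); the cycle Aoki → Osei → Chen → Aoki rules out a Condorcet winner.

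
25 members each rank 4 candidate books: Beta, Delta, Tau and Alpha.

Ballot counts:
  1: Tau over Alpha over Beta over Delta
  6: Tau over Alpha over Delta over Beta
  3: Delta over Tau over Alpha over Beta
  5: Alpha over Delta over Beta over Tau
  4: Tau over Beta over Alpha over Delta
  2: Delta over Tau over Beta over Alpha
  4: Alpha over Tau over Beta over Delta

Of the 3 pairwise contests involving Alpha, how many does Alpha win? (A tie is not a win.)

2

Alpha against each rival (25 members):
Alpha vs Beta: Alpha wins 19–6.
Alpha vs Delta: 1+6+5+4+4 = 20 for Alpha, 5 for Delta — Alpha by 20–5.
Alpha–Tau: Tau 16–9.
Alpha beats Beta, Delta; loses to Tau — 2 pairwise wins.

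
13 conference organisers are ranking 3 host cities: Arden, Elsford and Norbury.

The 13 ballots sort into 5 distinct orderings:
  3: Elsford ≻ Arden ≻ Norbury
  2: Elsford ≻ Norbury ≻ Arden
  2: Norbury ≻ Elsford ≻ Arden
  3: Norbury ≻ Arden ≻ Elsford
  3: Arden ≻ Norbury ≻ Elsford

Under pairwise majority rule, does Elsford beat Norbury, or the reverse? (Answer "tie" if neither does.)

Norbury

Ballots ranking Elsford above Norbury: 3 + 2 = 5.
Ballots ranking Norbury above Elsford: 13 − 5 = 8.
Norbury wins the head-to-head 8–5.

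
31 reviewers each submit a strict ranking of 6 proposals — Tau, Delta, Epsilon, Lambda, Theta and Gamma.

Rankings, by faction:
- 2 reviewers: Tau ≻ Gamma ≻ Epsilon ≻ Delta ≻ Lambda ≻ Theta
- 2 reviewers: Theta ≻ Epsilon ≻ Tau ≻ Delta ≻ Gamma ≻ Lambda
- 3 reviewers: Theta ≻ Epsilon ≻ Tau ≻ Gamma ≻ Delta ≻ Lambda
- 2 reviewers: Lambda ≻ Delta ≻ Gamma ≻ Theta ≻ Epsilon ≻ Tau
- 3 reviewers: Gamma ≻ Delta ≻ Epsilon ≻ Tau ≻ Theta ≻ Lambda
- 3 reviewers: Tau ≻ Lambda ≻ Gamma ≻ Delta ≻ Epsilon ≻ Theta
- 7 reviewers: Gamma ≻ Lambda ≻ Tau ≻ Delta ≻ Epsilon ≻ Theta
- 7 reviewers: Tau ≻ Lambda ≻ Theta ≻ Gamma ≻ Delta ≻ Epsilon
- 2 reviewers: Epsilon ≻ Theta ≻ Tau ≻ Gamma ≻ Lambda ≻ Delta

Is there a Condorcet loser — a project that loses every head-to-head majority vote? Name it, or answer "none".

Head-to-head results (31 reviewers):
Tau vs Delta: 26 for Tau, 5 for Delta — Tau by 26–5.
Tau–Epsilon: Tau 19–12.
Tau–Lambda: Tau 22–9.
Tau vs Theta: Tau, 22–9.
Tau vs Gamma: 19 to 12, Tau.
Delta vs Epsilon: Delta, 22–9.
Delta vs Lambda: Lambda wins 21–10.
Delta vs Theta: Delta is ranked higher on 2+2+3+3+7 = 17 ballots, Theta on 14. Delta wins 17–14.
Delta vs Gamma: Delta is ranked higher on 2+2 = 4 ballots, Gamma on 27. Gamma wins 27–4.
Epsilon vs Lambda: Epsilon is ranked higher on 2+2+3+3+2 = 12 ballots, Lambda on 19. Lambda wins 19–12.
Epsilon–Theta: Epsilon 17–14.
Epsilon–Gamma: Gamma 24–7.
Lambda–Theta: Lambda 21–10.
Lambda vs Gamma: Lambda preferred on 2+3+7 = 12 ballots; Gamma wins 19–12.
Theta vs Gamma: Theta is ranked higher on 2+3+7+2 = 14 ballots, Gamma on 17. Gamma wins 17–14.
Only Theta has no wins; Theta is the Condorcet loser.

Theta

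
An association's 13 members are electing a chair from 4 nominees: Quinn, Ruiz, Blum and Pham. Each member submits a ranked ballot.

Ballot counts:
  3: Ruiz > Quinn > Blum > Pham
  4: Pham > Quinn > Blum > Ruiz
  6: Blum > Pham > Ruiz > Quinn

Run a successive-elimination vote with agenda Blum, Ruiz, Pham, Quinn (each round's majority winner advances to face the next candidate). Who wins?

Round 1: Blum vs Ruiz — 10–3, Blum advances.
Round 2: Blum vs Pham — 9–4, Blum advances.
Round 3: Blum vs Quinn — 6–7, Quinn advances.
The agenda winner is Quinn.

Quinn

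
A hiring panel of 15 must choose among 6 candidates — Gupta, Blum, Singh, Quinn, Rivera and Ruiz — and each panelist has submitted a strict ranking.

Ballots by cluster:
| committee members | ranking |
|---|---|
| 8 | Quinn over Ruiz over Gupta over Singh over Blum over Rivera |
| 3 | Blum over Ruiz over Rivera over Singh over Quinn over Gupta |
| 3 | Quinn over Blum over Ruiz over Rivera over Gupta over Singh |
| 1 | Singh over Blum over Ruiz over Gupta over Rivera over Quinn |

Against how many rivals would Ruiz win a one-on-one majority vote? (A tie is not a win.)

Ruiz against each rival (15 committee members):
Ruiz vs Gupta: Ruiz, 15–0.
Ruiz vs Blum: Ruiz wins 8–7.
Ruiz–Singh: Ruiz 14–1.
Ruiz vs Quinn: Ruiz preferred on 3+1 = 4 ballots; Quinn wins 11–4.
Ruiz vs Rivera: Ruiz wins 15–0.
Ruiz beats Gupta, Blum, Singh, Rivera; loses to Quinn — 4 pairwise wins.

4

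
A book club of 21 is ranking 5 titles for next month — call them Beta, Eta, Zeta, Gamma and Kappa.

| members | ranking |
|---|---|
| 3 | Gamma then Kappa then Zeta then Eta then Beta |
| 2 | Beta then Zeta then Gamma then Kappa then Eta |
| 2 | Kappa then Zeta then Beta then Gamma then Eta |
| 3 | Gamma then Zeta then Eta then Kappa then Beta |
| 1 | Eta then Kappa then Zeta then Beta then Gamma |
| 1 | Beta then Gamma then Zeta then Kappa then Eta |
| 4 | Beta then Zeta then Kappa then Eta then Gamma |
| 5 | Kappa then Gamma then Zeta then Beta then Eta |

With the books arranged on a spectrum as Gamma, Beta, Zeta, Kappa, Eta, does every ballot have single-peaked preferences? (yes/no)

no

Axis positions: Gamma=1, Beta=2, Zeta=3, Kappa=4, Eta=5.
Group 1: ranking walks positions 1-4-3-5-2; Kappa is ranked above Beta even though Beta lies between Kappa and the peak Gamma on the axis — preferences dip and rise again. Not single-peaked.
Group 2 (peak Beta at position 2): ranking walks positions 2-3-1-4-5, expanding outward from the peak — single-peaked.
Group 3 (peak Kappa at position 4): ranking walks positions 4-3-2-1-5, expanding outward from the peak — single-peaked.
Group 4: ranking walks positions 1-3-5-4-2; Zeta is ranked above Beta even though Beta lies between Zeta and the peak Gamma on the axis — preferences dip and rise again. Not single-peaked.
Group 5 (peak Eta at position 5): ranking walks positions 5-4-3-2-1, expanding outward from the peak — single-peaked.
Group 6 (peak Beta at position 2): ranking walks positions 2-1-3-4-5, expanding outward from the peak — single-peaked.
Group 7 (peak Beta at position 2): ranking walks positions 2-3-4-5-1, expanding outward from the peak — single-peaked.
Group 8: ranking walks positions 4-1-3-2-5; Gamma is ranked above Zeta even though Zeta lies between Gamma and the peak Kappa on the axis — preferences dip and rise again. Not single-peaked.
Group 1 violates single-peakedness, so the profile is not single-peaked on this axis.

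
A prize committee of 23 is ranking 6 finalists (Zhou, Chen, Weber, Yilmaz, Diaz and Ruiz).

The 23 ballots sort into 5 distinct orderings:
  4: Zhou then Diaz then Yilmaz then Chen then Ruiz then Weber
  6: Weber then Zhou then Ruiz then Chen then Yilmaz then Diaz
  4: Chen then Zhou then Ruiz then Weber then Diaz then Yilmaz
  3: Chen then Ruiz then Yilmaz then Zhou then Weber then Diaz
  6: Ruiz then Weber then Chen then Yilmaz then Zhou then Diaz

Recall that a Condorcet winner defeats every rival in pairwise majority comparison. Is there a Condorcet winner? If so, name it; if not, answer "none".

Pairwise majorities:
Zhou vs Chen: 10 to 13, Chen.
Zhou vs Weber: Zhou preferred on 4+4+3 = 11 ballots; Weber wins 12–11.
Zhou vs Yilmaz: 4+6+4 = 14 for Zhou, 9 for Yilmaz — Zhou by 14–9.
Zhou vs Diaz: Zhou is ranked higher on 4+6+4+3+6 = 23 ballots, Diaz on 0. Zhou wins 23–0.
Zhou vs Ruiz: Zhou preferred on 4+6+4 = 14 ballots; Zhou wins 14–9.
Chen vs Weber: 4+4+3 = 11 for Chen, 12 for Weber — Weber by 12–11.
Chen vs Yilmaz: 19 to 4, Chen.
Chen vs Diaz: Chen preferred on 6+4+3+6 = 19 ballots; Chen wins 19–4.
Chen vs Ruiz: 4+4+3 = 11 for Chen, 12 for Ruiz — Ruiz by 12–11.
Weber vs Yilmaz: Weber preferred on 6+4+6 = 16 ballots; Weber wins 16–7.
Weber vs Diaz: Weber preferred on 6+4+3+6 = 19 ballots; Weber wins 19–4.
Weber vs Ruiz: Weber preferred on 6 ballots; Ruiz wins 17–6.
Yilmaz vs Diaz: 15 to 8, Yilmaz.
Yilmaz vs Ruiz: Yilmaz preferred on 4 ballots; Ruiz wins 19–4.
Diaz vs Ruiz: 4 for Diaz, 19 for Ruiz — Ruiz by 19–4.
No nominee is unbeaten: Zhou loses to Chen; Chen loses to Weber; Weber loses to Ruiz; Yilmaz loses to Zhou; Diaz loses to Zhou; Ruiz loses to Zhou. In particular Zhou → Ruiz → Chen → Zhou is a majority cycle — no Condorcet winner exists.

none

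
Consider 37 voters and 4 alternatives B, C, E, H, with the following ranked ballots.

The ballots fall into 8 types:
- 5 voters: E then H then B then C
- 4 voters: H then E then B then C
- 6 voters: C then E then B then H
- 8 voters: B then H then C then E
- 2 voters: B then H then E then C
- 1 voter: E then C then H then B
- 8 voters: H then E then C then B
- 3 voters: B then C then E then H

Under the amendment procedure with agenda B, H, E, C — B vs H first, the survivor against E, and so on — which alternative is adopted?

E

Round 1: B vs H — 19–18, B advances.
Round 2: B vs E — 13–24, E advances.
Round 3: E vs C — 20–17, E advances.
The agenda winner is E.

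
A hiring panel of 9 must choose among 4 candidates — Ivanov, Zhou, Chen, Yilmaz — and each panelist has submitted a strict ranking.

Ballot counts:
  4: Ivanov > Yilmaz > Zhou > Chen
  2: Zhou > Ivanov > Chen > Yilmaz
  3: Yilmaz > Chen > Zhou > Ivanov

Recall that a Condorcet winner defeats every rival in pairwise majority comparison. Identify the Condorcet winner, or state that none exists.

none

Check each pair by majority over 9 ballots:
Ivanov vs Zhou: Zhou wins 5–4.
Ivanov–Chen: Ivanov 6–3.
Ivanov vs Yilmaz: Ivanov wins 6–3.
Zhou vs Chen: Zhou, 6–3.
Zhou–Yilmaz: Yilmaz 7–2.
Chen–Yilmaz: Yilmaz 7–2.
No candidate is unbeaten: Ivanov loses to Zhou; Zhou loses to Yilmaz; Chen loses to Ivanov; Yilmaz loses to Ivanov. In particular Ivanov beats Yilmaz beats Zhou beats Ivanov is a majority cycle — no Condorcet winner exists.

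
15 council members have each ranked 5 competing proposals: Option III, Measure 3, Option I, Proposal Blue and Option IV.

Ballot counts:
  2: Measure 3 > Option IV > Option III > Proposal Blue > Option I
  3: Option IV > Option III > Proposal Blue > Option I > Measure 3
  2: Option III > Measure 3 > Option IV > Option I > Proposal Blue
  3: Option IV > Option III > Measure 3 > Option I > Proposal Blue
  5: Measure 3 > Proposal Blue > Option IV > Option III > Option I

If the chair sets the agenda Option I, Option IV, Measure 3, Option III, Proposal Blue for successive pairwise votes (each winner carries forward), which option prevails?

Option III

Round 1: Option I vs Option IV — 0–15, Option IV advances.
Round 2: Option IV vs Measure 3 — 6–9, Measure 3 advances.
Round 3: Measure 3 vs Option III — 7–8, Option III advances.
Round 4: Option III vs Proposal Blue — 10–5, Option III advances.
The agenda winner is Option III.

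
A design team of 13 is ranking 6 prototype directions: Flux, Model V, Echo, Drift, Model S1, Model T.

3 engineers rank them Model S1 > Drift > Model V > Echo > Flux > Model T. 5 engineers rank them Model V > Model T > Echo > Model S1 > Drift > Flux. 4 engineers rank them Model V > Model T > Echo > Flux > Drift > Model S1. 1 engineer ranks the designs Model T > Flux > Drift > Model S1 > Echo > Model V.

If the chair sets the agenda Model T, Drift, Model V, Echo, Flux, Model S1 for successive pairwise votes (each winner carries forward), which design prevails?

Round 1: Model T vs Drift — 10–3, Model T advances.
Round 2: Model T vs Model V — 1–12, Model V advances.
Round 3: Model V vs Echo — 12–1, Model V advances.
Round 4: Model V vs Flux — 12–1, Model V advances.
Round 5: Model V vs Model S1 — 9–4, Model V advances.
Model V survives the agenda.

Model V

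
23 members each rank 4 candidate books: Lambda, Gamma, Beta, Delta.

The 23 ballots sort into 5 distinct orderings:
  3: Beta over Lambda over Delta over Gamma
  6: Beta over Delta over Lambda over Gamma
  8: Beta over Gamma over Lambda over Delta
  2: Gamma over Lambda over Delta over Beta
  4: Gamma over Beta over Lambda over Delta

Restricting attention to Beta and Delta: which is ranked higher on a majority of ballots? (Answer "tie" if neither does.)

Ballots ranking Beta above Delta: 3 + 6 + 8 + 4 = 21.
Ballots ranking Delta above Beta: 23 − 21 = 2.
Beta wins the head-to-head 21–2.

Beta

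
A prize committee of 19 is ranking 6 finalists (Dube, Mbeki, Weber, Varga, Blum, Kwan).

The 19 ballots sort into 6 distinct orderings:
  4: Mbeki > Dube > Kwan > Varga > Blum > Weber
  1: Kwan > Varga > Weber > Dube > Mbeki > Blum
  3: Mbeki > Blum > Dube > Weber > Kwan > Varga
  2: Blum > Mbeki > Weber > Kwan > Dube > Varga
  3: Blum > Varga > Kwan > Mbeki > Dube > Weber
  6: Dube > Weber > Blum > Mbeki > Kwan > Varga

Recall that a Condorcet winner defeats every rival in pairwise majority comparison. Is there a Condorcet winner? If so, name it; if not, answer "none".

Pairwise majorities:
Dube vs Mbeki: Dube preferred on 1+6 = 7 ballots; Mbeki wins 12–7.
Dube vs Weber: Dube preferred on 4+3+3+6 = 16 ballots; Dube wins 16–3.
Dube vs Varga: 4+3+2+6 = 15 for Dube, 4 for Varga — Dube by 15–4.
Dube vs Blum: 4+1+6 = 11 for Dube, 8 for Blum — Dube by 11–8.
Dube vs Kwan: Dube preferred on 4+3+6 = 13 ballots; Dube wins 13–6.
Mbeki vs Weber: 4+3+2+3 = 12 for Mbeki, 7 for Weber — Mbeki by 12–7.
Mbeki vs Varga: 4+3+2+6 = 15 for Mbeki, 4 for Varga — Mbeki by 15–4.
Mbeki vs Blum: 8 to 11, Blum.
Mbeki vs Kwan: 4+3+2+6 = 15 for Mbeki, 4 for Kwan — Mbeki by 15–4.
Weber vs Varga: 3+2+6 = 11 for Weber, 8 for Varga — Weber by 11–8.
Weber vs Blum: Weber is ranked higher on 1+6 = 7 ballots, Blum on 12. Blum wins 12–7.
Weber vs Kwan: 11 to 8, Weber.
Varga vs Blum: Varga is ranked higher on 4+1 = 5 ballots, Blum on 14. Blum wins 14–5.
Varga vs Kwan: Varga preferred on 3 ballots; Kwan wins 16–3.
Blum vs Kwan: Blum is ranked higher on 3+2+3+6 = 14 ballots, Kwan on 5. Blum wins 14–5.
Each nominee drops at least one matchup (Dube loses to Mbeki; Mbeki loses to Blum; Weber loses to Dube; Varga loses to Dube; Blum loses to Dube; Kwan loses to Dube); the cycle Dube beats Blum beats Mbeki beats Dube rules out a Condorcet winner.

none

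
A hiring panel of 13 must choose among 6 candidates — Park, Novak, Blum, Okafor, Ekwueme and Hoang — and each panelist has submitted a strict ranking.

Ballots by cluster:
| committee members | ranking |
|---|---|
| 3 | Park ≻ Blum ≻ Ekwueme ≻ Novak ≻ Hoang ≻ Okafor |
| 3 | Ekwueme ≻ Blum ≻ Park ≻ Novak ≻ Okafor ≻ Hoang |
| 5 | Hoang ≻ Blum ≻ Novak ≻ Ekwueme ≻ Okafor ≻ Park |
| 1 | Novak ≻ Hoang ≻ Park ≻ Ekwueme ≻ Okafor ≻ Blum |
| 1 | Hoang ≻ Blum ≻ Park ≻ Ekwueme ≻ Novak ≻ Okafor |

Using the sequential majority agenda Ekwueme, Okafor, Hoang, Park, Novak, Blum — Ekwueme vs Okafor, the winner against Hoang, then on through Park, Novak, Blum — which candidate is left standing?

Blum

Round 1: Ekwueme vs Okafor — 13–0, Ekwueme advances.
Round 2: Ekwueme vs Hoang — 6–7, Hoang advances.
Round 3: Hoang vs Park — 7–6, Hoang advances.
Round 4: Hoang vs Novak — 6–7, Novak advances.
Round 5: Novak vs Blum — 1–12, Blum advances.
Blum survives the agenda.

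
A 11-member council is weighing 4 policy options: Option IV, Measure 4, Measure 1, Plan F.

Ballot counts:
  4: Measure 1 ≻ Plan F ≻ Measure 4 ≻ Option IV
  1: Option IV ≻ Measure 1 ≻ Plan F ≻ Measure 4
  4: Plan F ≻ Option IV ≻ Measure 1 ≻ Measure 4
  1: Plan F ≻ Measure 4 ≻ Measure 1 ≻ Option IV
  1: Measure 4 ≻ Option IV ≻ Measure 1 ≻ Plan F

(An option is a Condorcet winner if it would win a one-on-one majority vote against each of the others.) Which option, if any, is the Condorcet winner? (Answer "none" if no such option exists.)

Pairwise majorities:
Option IV vs Measure 4: Option IV preferred on 1+4 = 5 ballots; Measure 4 wins 6–5.
Option IV vs Measure 1: 6 to 5, Option IV.
Option IV–Plan F: Plan F 9–2.
Measure 4–Measure 1: Measure 1 9–2.
Measure 4 vs Plan F: 1 for Measure 4, 10 for Plan F — Plan F by 10–1.
Measure 1 vs Plan F: Measure 1 preferred on 4+1+1 = 6 ballots; Measure 1 wins 6–5.
Every option loses at least once (Option IV loses to Measure 4; Measure 4 loses to Measure 1; Measure 1 loses to Option IV; Plan F loses to Measure 1). The majority relation contains the cycle Option IV > Measure 1 > Measure 4 > Option IV, so there is no Condorcet winner.

none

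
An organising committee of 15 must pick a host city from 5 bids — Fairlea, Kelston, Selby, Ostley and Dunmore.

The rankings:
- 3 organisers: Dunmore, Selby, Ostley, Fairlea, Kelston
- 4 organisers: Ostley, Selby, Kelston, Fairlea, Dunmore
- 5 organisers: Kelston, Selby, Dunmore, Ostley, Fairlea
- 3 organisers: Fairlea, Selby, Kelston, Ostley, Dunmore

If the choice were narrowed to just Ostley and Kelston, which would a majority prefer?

Kelston

Ballots ranking Ostley above Kelston: 3 + 4 = 7.
Ballots ranking Kelston above Ostley: 15 − 7 = 8.
Kelston wins the head-to-head 8–7.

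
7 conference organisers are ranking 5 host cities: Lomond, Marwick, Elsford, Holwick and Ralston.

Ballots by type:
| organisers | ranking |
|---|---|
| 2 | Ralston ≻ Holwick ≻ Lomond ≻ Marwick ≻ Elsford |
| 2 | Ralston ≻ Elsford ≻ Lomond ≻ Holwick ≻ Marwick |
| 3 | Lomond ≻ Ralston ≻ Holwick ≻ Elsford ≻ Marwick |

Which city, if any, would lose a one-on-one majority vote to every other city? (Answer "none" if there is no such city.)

Head-to-head results (7 organisers):
Lomond vs Marwick: Lomond, 7–0.
Lomond–Elsford: Lomond 5–2.
Lomond vs Holwick: Lomond wins 5–2.
Lomond–Ralston: Ralston 4–3.
Marwick vs Elsford: 2 to 5, Elsford.
Marwick vs Holwick: Holwick wins 7–0.
Marwick vs Ralston: 0 to 7, Ralston.
Elsford vs Holwick: Elsford is ranked higher on 2 ballots, Holwick on 5. Holwick wins 5–2.
Elsford–Ralston: Ralston 7–0.
Holwick vs Ralston: 0 for Holwick, 7 for Ralston — Ralston by 7–0.
Only Marwick has no wins; Marwick is the Condorcet loser.

Marwick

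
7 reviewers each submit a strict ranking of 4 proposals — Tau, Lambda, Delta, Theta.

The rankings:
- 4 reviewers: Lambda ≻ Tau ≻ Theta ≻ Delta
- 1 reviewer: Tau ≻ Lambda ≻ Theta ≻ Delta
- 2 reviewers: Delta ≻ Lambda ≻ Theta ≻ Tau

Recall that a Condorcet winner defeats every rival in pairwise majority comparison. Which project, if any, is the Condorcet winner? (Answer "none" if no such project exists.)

Lambda

Pairwise majorities:
Tau–Lambda: Lambda 6–1.
Tau–Delta: Tau 5–2.
Tau–Theta: Tau 5–2.
Lambda vs Delta: Lambda wins 5–2.
Lambda vs Theta: Lambda wins 7–0.
Delta vs Theta: Theta, 5–2.
Lambda defeats every rival head-to-head and is the Condorcet winner.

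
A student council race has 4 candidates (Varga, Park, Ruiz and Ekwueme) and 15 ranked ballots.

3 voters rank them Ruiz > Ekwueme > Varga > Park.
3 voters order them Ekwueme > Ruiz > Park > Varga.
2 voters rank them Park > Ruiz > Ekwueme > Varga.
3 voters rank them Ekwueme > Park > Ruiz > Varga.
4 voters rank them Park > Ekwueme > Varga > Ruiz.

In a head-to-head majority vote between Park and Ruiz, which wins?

Ballots ranking Park above Ruiz: 2 + 3 + 4 = 9.
Ballots ranking Ruiz above Park: 15 − 9 = 6.
Park wins the head-to-head 9–6.

Park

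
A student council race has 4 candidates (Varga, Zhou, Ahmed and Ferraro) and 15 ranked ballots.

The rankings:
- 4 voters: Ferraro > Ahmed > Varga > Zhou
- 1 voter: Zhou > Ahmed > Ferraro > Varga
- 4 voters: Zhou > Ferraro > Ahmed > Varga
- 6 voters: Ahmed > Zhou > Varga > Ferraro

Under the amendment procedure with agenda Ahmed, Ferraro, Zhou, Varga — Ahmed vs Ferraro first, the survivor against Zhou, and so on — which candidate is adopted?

Round 1: Ahmed vs Ferraro — 7–8, Ferraro advances.
Round 2: Ferraro vs Zhou — 4–11, Zhou advances.
Round 3: Zhou vs Varga — 11–4, Zhou advances.
Zhou survives the agenda.

Zhou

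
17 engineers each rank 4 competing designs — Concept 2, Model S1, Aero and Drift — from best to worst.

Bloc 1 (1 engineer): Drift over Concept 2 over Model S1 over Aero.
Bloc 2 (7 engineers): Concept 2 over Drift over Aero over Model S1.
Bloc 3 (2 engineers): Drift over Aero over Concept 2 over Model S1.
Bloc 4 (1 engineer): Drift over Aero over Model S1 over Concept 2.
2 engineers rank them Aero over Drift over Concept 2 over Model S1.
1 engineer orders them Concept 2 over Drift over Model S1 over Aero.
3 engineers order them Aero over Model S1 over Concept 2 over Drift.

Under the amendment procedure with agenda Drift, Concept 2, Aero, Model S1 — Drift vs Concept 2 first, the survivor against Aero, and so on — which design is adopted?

Round 1: Drift vs Concept 2 — 6–11, Concept 2 advances.
Round 2: Concept 2 vs Aero — 9–8, Concept 2 advances.
Round 3: Concept 2 vs Model S1 — 13–4, Concept 2 advances.
The agenda winner is Concept 2.

Concept 2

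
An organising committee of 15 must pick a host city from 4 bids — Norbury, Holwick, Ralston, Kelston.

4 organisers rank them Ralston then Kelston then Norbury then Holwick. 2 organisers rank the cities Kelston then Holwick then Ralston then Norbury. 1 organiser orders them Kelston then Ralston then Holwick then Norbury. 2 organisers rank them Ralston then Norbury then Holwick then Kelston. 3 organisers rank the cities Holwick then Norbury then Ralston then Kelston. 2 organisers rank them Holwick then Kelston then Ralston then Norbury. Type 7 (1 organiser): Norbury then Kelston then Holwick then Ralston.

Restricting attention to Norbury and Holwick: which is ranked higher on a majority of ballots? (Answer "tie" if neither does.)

Holwick

Ballots ranking Norbury above Holwick: 4 + 2 + 1 = 7.
Ballots ranking Holwick above Norbury: 15 − 7 = 8.
Holwick wins the head-to-head 8–7.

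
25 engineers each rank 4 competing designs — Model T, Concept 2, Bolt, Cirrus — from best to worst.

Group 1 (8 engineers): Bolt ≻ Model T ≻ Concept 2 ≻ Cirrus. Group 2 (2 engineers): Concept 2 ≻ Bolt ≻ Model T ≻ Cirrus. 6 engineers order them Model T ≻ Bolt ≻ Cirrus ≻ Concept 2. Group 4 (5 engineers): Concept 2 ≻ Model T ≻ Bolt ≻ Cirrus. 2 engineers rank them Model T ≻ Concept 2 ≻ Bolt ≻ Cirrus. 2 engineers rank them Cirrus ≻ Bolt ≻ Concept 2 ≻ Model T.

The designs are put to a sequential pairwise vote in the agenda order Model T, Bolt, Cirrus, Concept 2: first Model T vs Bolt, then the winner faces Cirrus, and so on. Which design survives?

Round 1: Model T vs Bolt — 13–12, Model T advances.
Round 2: Model T vs Cirrus — 23–2, Model T advances.
Round 3: Model T vs Concept 2 — 16–9, Model T advances.
The agenda winner is Model T.

Model T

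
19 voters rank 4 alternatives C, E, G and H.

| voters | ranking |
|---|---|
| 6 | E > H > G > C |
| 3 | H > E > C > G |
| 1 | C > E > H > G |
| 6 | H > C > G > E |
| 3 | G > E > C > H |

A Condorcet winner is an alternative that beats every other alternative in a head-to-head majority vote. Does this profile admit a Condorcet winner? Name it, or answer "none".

Check each pair by majority over 19 ballots:
C–E: E 12–7.
C vs G: C is ranked higher on 3+1+6 = 10 ballots, G on 9. C wins 10–9.
C vs H: H, 15–4.
E vs G: E wins 10–9.
E vs H: E is ranked higher on 6+1+3 = 10 ballots, H on 9. E wins 10–9.
G vs H: H wins 16–3.
E wins every pairwise contest, so E is the Condorcet winner.

E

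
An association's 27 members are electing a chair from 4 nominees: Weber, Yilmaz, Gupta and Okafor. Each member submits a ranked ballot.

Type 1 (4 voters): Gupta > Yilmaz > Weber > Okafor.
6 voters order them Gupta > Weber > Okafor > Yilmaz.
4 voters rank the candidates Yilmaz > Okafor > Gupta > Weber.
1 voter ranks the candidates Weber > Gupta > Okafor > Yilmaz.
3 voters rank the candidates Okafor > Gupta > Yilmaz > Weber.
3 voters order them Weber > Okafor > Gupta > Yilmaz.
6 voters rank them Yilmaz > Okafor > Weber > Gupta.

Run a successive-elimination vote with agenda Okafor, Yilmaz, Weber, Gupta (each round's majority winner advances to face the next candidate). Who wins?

Gupta

Round 1: Okafor vs Yilmaz — 13–14, Yilmaz advances.
Round 2: Yilmaz vs Weber — 17–10, Yilmaz advances.
Round 3: Yilmaz vs Gupta — 10–17, Gupta advances.
The agenda winner is Gupta.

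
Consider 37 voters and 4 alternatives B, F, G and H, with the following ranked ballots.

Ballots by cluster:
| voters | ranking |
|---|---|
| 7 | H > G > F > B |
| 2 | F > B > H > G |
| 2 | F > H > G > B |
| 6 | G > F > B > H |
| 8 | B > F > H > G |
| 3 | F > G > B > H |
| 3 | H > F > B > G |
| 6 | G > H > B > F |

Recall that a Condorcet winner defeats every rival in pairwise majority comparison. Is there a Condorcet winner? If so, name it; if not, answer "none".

none

Check each pair by majority over 37 ballots:
B vs F: F wins 23–14.
B–G: G 24–13.
B–H: B 19–18.
F vs G: G, 19–18.
F–H: F 21–16.
G vs H: H wins 22–15.
Every alternative loses at least once (B loses to F; F loses to G; G loses to H; H loses to B). The majority relation contains the cycle B > H > G > B, so there is no Condorcet winner.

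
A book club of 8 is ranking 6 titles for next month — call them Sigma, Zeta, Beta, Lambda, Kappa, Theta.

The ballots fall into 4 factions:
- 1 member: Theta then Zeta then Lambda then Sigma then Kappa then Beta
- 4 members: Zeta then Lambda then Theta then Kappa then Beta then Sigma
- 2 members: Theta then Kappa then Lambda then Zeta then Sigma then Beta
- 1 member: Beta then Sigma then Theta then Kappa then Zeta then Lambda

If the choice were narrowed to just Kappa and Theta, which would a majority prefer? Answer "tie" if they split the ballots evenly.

No ballot ranks Kappa above Theta: 0.
Ballots ranking Theta above Kappa: 8 − 0 = 8.
Theta wins the head-to-head 8–0.

Theta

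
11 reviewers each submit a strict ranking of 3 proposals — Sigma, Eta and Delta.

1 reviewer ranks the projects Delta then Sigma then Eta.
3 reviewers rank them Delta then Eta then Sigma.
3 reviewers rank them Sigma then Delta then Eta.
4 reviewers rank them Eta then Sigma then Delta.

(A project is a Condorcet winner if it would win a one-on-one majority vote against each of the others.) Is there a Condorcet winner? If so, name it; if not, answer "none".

none

Head-to-head results (11 reviewers):
Sigma vs Eta: Eta, 7–4.
Sigma vs Delta: 7 to 4, Sigma.
Eta vs Delta: Eta is ranked higher on 4 ballots, Delta on 7. Delta wins 7–4.
Each project drops at least one matchup (Sigma loses to Eta; Eta loses to Delta; Delta loses to Sigma); the cycle Sigma → Delta → Eta → Sigma rules out a Condorcet winner.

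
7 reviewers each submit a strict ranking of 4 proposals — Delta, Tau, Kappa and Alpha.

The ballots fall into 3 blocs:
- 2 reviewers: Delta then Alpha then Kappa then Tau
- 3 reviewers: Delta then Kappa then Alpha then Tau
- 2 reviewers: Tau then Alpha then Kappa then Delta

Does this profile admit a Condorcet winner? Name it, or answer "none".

Delta

Head-to-head results (7 reviewers):
Delta vs Tau: Delta preferred on 2+3 = 5 ballots; Delta wins 5–2.
Delta vs Kappa: Delta wins 5–2.
Delta vs Alpha: 5 to 2, Delta.
Tau vs Kappa: 2 to 5, Kappa.
Tau vs Alpha: Tau is ranked higher on 2 ballots, Alpha on 5. Alpha wins 5–2.
Kappa vs Alpha: Alpha, 4–3.
Delta beats each of Tau, Kappa, Alpha — Delta is the Condorcet winner.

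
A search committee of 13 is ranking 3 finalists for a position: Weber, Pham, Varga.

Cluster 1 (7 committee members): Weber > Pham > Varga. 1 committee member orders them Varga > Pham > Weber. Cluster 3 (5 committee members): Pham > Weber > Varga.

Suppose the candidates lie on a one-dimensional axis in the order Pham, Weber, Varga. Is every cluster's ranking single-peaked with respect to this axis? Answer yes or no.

Axis positions: Pham=1, Weber=2, Varga=3.
Cluster 1 (peak Weber at position 2): ranking walks positions 2-1-3, expanding outward from the peak — single-peaked.
Cluster 2: ranking walks positions 3-1-2; Pham is ranked above Weber even though Weber lies between Pham and the peak Varga on the axis — preferences dip and rise again. Not single-peaked.
Cluster 3 (peak Pham at position 1): ranking walks positions 1-2-3, expanding outward from the peak — single-peaked.
Cluster 2 violates single-peakedness, so the profile is not single-peaked on this axis.

no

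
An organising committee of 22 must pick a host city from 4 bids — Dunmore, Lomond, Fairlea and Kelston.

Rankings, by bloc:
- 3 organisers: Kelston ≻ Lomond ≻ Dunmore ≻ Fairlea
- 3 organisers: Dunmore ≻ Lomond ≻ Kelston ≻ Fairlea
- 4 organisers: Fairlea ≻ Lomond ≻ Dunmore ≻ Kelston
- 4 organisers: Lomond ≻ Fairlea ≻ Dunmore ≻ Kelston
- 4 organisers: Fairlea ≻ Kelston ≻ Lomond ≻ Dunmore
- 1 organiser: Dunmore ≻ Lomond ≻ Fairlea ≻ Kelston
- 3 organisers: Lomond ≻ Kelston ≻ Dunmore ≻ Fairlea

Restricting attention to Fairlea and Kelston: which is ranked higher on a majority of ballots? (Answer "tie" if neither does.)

Ballots ranking Fairlea above Kelston: 4 + 4 + 4 + 1 = 13.
Ballots ranking Kelston above Fairlea: 22 − 13 = 9.
Fairlea wins the head-to-head 13–9.

Fairlea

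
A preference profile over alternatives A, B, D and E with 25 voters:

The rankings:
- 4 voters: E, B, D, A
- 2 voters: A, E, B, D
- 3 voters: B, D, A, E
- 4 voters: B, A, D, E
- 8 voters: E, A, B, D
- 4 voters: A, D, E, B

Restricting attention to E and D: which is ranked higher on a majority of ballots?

Ballots ranking E above D: 4 + 2 + 8 = 14.
Ballots ranking D above E: 25 − 14 = 11.
E wins the head-to-head 14–11.

E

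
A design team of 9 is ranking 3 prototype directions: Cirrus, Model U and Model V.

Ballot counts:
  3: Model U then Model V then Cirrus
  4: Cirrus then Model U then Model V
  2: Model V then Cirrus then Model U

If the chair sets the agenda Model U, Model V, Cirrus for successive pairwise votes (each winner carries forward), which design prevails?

Round 1: Model U vs Model V — 7–2, Model U advances.
Round 2: Model U vs Cirrus — 3–6, Cirrus advances.
Cirrus survives the agenda.

Cirrus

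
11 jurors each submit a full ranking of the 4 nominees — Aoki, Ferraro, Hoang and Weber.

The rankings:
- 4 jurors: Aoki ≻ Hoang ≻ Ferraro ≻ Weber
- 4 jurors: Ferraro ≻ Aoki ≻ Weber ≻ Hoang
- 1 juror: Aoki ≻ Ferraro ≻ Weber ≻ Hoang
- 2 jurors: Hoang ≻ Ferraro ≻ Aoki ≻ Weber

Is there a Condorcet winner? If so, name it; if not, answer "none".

none

Head-to-head results (11 jurors):
Aoki vs Ferraro: Ferraro wins 6–5.
Aoki vs Hoang: Aoki wins 9–2.
Aoki–Weber: Aoki 11–0.
Ferraro vs Hoang: Hoang, 6–5.
Ferraro vs Weber: Ferraro wins 11–0.
Hoang vs Weber: Hoang, 6–5.
Each nominee drops at least one matchup (Aoki loses to Ferraro; Ferraro loses to Hoang; Hoang loses to Aoki; Weber loses to Aoki); the cycle Aoki beats Hoang beats Ferraro beats Aoki rules out a Condorcet winner.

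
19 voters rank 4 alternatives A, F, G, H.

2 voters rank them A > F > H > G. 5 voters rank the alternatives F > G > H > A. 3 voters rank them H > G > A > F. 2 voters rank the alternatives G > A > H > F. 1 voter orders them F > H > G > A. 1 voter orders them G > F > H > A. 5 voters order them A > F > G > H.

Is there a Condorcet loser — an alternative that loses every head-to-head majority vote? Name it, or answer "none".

none

Pairwise majorities:
A vs F: 2+3+2+5 = 12 for A, 7 for F — A by 12–7.
A vs G: A is ranked higher on 2+5 = 7 ballots, G on 12. G wins 12–7.
A vs H: H, 10–9.
F vs G: F wins 13–6.
F vs H: F preferred on 2+5+1+1+5 = 14 ballots; F wins 14–5.
G vs H: 13 to 6, G.
Every alternative wins at least one matchup (A beats F; F beats G; G beats A; H beats A), so there is no Condorcet loser.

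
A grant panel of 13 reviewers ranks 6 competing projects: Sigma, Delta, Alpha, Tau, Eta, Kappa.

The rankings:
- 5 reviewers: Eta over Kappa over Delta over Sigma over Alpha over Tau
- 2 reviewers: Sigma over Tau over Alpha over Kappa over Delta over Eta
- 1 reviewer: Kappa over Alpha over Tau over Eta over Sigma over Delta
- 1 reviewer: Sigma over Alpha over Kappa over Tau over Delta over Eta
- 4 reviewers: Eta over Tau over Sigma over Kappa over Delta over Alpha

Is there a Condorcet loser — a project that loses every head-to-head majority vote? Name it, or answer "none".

none

Pairwise majorities:
Sigma vs Delta: 2+1+1+4 = 8 for Sigma, 5 for Delta — Sigma by 8–5.
Sigma–Alpha: Sigma 12–1.
Sigma vs Tau: Sigma wins 8–5.
Sigma vs Eta: 3 to 10, Eta.
Sigma–Kappa: Sigma 7–6.
Delta–Alpha: Delta 9–4.
Delta vs Tau: Delta is ranked higher on 5 ballots, Tau on 8. Tau wins 8–5.
Delta–Eta: Eta 10–3.
Delta–Kappa: Kappa 13–0.
Alpha vs Tau: Alpha, 7–6.
Alpha vs Eta: Eta wins 9–4.
Alpha vs Kappa: 2+1 = 3 for Alpha, 10 for Kappa — Kappa by 10–3.
Tau vs Eta: 2+1+1 = 4 for Tau, 9 for Eta — Eta by 9–4.
Tau vs Kappa: Kappa wins 7–6.
Eta vs Kappa: Eta, 9–4.
Each project has at least one pairwise win (Sigma beats Delta; Delta beats Alpha; Alpha beats Tau; Tau beats Delta; Eta beats Sigma; Kappa beats Delta) — no Condorcet loser.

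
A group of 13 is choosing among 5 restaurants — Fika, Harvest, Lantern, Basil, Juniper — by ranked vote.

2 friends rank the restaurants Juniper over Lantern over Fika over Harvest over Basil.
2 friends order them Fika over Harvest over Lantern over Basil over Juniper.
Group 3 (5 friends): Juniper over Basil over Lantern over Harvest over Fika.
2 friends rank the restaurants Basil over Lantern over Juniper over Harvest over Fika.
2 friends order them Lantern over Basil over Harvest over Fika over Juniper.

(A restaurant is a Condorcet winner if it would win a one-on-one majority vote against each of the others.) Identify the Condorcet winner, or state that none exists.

Juniper

Pairwise majorities:
Fika vs Harvest: Fika is ranked higher on 2+2 = 4 ballots, Harvest on 9. Harvest wins 9–4.
Fika–Lantern: Lantern 11–2.
Fika–Basil: Basil 9–4.
Fika vs Juniper: Juniper, 9–4.
Harvest vs Lantern: Harvest preferred on 2 ballots; Lantern wins 11–2.
Harvest vs Basil: Basil, 9–4.
Harvest vs Juniper: 2+2 = 4 for Harvest, 9 for Juniper — Juniper by 9–4.
Lantern–Basil: Basil 7–6.
Lantern vs Juniper: Juniper, 7–6.
Basil vs Juniper: Basil preferred on 2+2+2 = 6 ballots; Juniper wins 7–6.
Juniper defeats every rival head-to-head and is the Condorcet winner.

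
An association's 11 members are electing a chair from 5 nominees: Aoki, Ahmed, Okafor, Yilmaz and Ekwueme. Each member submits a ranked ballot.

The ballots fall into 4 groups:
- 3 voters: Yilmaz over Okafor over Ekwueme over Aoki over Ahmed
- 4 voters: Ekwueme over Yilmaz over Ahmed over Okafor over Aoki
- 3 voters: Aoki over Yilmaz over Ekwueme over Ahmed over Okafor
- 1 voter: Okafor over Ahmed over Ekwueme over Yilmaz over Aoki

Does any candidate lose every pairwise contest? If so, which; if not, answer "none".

Head-to-head results (11 voters):
Aoki vs Ahmed: Aoki, 6–5.
Aoki–Okafor: Okafor 8–3.
Aoki vs Yilmaz: Yilmaz, 8–3.
Aoki vs Ekwueme: Aoki preferred on 3 ballots; Ekwueme wins 8–3.
Ahmed vs Okafor: Ahmed, 7–4.
Ahmed vs Yilmaz: Yilmaz, 10–1.
Ahmed vs Ekwueme: Ekwueme, 10–1.
Okafor–Yilmaz: Yilmaz 10–1.
Okafor vs Ekwueme: 4 to 7, Ekwueme.
Yilmaz vs Ekwueme: Yilmaz, 6–5.
Every candidate wins at least one matchup (Aoki beats Ahmed; Ahmed beats Okafor; Okafor beats Aoki; Yilmaz beats Aoki; Ekwueme beats Aoki), so there is no Condorcet loser.

none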